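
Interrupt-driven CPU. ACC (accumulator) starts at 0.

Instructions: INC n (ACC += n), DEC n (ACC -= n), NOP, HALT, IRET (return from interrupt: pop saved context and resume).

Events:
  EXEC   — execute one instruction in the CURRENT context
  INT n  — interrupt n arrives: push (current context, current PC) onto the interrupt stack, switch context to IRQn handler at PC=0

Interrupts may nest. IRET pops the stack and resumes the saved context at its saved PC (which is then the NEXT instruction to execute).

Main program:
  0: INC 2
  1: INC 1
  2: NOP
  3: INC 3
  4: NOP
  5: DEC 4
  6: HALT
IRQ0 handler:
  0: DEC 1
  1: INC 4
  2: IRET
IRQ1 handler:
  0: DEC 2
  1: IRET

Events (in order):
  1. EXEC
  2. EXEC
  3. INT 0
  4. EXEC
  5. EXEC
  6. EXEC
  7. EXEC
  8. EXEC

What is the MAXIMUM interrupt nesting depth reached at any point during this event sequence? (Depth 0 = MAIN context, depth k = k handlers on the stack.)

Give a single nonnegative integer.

Answer: 1

Derivation:
Event 1 (EXEC): [MAIN] PC=0: INC 2 -> ACC=2 [depth=0]
Event 2 (EXEC): [MAIN] PC=1: INC 1 -> ACC=3 [depth=0]
Event 3 (INT 0): INT 0 arrives: push (MAIN, PC=2), enter IRQ0 at PC=0 (depth now 1) [depth=1]
Event 4 (EXEC): [IRQ0] PC=0: DEC 1 -> ACC=2 [depth=1]
Event 5 (EXEC): [IRQ0] PC=1: INC 4 -> ACC=6 [depth=1]
Event 6 (EXEC): [IRQ0] PC=2: IRET -> resume MAIN at PC=2 (depth now 0) [depth=0]
Event 7 (EXEC): [MAIN] PC=2: NOP [depth=0]
Event 8 (EXEC): [MAIN] PC=3: INC 3 -> ACC=9 [depth=0]
Max depth observed: 1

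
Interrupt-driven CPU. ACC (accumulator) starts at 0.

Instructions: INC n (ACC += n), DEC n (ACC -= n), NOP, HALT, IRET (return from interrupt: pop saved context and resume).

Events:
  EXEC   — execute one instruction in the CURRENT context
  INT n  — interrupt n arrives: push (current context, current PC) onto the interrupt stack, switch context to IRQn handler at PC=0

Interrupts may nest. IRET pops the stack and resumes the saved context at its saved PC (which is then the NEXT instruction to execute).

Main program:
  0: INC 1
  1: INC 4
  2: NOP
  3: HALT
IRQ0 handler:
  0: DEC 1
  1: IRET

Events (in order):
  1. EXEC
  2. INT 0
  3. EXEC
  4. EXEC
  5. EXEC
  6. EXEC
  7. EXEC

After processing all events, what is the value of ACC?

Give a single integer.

Event 1 (EXEC): [MAIN] PC=0: INC 1 -> ACC=1
Event 2 (INT 0): INT 0 arrives: push (MAIN, PC=1), enter IRQ0 at PC=0 (depth now 1)
Event 3 (EXEC): [IRQ0] PC=0: DEC 1 -> ACC=0
Event 4 (EXEC): [IRQ0] PC=1: IRET -> resume MAIN at PC=1 (depth now 0)
Event 5 (EXEC): [MAIN] PC=1: INC 4 -> ACC=4
Event 6 (EXEC): [MAIN] PC=2: NOP
Event 7 (EXEC): [MAIN] PC=3: HALT

Answer: 4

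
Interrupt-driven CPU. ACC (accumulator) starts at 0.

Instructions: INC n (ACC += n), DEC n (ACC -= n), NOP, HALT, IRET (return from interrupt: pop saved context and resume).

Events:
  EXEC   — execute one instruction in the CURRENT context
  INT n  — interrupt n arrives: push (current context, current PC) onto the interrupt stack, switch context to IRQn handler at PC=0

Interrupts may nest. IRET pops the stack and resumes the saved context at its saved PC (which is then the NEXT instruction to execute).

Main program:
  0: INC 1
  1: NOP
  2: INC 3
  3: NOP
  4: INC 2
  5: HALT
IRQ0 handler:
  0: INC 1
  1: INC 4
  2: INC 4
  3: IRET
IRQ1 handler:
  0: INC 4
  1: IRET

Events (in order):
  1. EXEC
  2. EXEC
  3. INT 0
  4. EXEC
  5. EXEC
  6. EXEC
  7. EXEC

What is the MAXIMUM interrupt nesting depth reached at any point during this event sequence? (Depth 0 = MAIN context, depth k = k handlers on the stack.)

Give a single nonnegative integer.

Answer: 1

Derivation:
Event 1 (EXEC): [MAIN] PC=0: INC 1 -> ACC=1 [depth=0]
Event 2 (EXEC): [MAIN] PC=1: NOP [depth=0]
Event 3 (INT 0): INT 0 arrives: push (MAIN, PC=2), enter IRQ0 at PC=0 (depth now 1) [depth=1]
Event 4 (EXEC): [IRQ0] PC=0: INC 1 -> ACC=2 [depth=1]
Event 5 (EXEC): [IRQ0] PC=1: INC 4 -> ACC=6 [depth=1]
Event 6 (EXEC): [IRQ0] PC=2: INC 4 -> ACC=10 [depth=1]
Event 7 (EXEC): [IRQ0] PC=3: IRET -> resume MAIN at PC=2 (depth now 0) [depth=0]
Max depth observed: 1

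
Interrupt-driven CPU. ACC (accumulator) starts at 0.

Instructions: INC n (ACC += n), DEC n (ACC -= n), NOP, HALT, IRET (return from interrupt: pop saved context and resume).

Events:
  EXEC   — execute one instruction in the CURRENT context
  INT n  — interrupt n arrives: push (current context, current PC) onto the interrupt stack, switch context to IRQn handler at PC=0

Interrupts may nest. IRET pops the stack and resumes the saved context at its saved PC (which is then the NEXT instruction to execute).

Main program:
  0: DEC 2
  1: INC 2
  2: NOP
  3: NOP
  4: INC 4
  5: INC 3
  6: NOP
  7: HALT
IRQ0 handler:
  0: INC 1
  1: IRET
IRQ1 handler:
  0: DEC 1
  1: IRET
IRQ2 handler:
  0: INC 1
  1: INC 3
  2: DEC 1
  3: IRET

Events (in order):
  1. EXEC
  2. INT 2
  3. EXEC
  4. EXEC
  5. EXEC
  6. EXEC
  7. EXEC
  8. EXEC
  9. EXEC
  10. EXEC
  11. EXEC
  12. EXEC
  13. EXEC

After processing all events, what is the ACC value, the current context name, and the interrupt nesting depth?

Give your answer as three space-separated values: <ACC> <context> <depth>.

Answer: 10 MAIN 0

Derivation:
Event 1 (EXEC): [MAIN] PC=0: DEC 2 -> ACC=-2
Event 2 (INT 2): INT 2 arrives: push (MAIN, PC=1), enter IRQ2 at PC=0 (depth now 1)
Event 3 (EXEC): [IRQ2] PC=0: INC 1 -> ACC=-1
Event 4 (EXEC): [IRQ2] PC=1: INC 3 -> ACC=2
Event 5 (EXEC): [IRQ2] PC=2: DEC 1 -> ACC=1
Event 6 (EXEC): [IRQ2] PC=3: IRET -> resume MAIN at PC=1 (depth now 0)
Event 7 (EXEC): [MAIN] PC=1: INC 2 -> ACC=3
Event 8 (EXEC): [MAIN] PC=2: NOP
Event 9 (EXEC): [MAIN] PC=3: NOP
Event 10 (EXEC): [MAIN] PC=4: INC 4 -> ACC=7
Event 11 (EXEC): [MAIN] PC=5: INC 3 -> ACC=10
Event 12 (EXEC): [MAIN] PC=6: NOP
Event 13 (EXEC): [MAIN] PC=7: HALT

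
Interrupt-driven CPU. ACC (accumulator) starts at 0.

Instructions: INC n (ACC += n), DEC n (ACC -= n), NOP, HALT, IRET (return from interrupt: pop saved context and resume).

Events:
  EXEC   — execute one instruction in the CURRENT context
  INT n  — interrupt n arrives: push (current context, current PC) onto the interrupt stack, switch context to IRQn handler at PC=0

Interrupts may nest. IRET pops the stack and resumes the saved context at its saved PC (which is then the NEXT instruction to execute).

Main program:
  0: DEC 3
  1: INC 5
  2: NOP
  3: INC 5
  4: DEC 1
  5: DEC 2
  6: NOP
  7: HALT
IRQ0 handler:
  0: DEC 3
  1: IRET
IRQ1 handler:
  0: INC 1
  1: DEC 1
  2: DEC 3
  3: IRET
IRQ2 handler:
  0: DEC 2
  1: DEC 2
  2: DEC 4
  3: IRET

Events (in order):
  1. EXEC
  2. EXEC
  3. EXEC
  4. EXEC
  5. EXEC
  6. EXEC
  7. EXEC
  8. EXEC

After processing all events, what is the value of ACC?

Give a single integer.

Event 1 (EXEC): [MAIN] PC=0: DEC 3 -> ACC=-3
Event 2 (EXEC): [MAIN] PC=1: INC 5 -> ACC=2
Event 3 (EXEC): [MAIN] PC=2: NOP
Event 4 (EXEC): [MAIN] PC=3: INC 5 -> ACC=7
Event 5 (EXEC): [MAIN] PC=4: DEC 1 -> ACC=6
Event 6 (EXEC): [MAIN] PC=5: DEC 2 -> ACC=4
Event 7 (EXEC): [MAIN] PC=6: NOP
Event 8 (EXEC): [MAIN] PC=7: HALT

Answer: 4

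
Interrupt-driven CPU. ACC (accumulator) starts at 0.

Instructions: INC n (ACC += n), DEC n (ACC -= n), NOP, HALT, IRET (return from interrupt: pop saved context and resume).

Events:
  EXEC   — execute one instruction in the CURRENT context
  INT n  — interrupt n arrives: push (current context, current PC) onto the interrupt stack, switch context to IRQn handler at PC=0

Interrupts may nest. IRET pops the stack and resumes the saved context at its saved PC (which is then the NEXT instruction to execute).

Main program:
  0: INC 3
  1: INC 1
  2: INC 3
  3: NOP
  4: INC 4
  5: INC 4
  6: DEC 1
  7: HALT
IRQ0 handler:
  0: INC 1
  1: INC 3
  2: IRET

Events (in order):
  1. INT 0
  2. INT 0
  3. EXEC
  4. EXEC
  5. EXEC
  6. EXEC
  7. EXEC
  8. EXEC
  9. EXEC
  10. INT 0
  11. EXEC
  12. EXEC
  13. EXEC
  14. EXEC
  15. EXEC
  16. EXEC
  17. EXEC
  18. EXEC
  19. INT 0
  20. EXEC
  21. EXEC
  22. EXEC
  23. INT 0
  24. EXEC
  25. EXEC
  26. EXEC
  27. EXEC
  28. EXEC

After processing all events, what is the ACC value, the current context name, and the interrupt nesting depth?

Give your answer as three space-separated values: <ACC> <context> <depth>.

Event 1 (INT 0): INT 0 arrives: push (MAIN, PC=0), enter IRQ0 at PC=0 (depth now 1)
Event 2 (INT 0): INT 0 arrives: push (IRQ0, PC=0), enter IRQ0 at PC=0 (depth now 2)
Event 3 (EXEC): [IRQ0] PC=0: INC 1 -> ACC=1
Event 4 (EXEC): [IRQ0] PC=1: INC 3 -> ACC=4
Event 5 (EXEC): [IRQ0] PC=2: IRET -> resume IRQ0 at PC=0 (depth now 1)
Event 6 (EXEC): [IRQ0] PC=0: INC 1 -> ACC=5
Event 7 (EXEC): [IRQ0] PC=1: INC 3 -> ACC=8
Event 8 (EXEC): [IRQ0] PC=2: IRET -> resume MAIN at PC=0 (depth now 0)
Event 9 (EXEC): [MAIN] PC=0: INC 3 -> ACC=11
Event 10 (INT 0): INT 0 arrives: push (MAIN, PC=1), enter IRQ0 at PC=0 (depth now 1)
Event 11 (EXEC): [IRQ0] PC=0: INC 1 -> ACC=12
Event 12 (EXEC): [IRQ0] PC=1: INC 3 -> ACC=15
Event 13 (EXEC): [IRQ0] PC=2: IRET -> resume MAIN at PC=1 (depth now 0)
Event 14 (EXEC): [MAIN] PC=1: INC 1 -> ACC=16
Event 15 (EXEC): [MAIN] PC=2: INC 3 -> ACC=19
Event 16 (EXEC): [MAIN] PC=3: NOP
Event 17 (EXEC): [MAIN] PC=4: INC 4 -> ACC=23
Event 18 (EXEC): [MAIN] PC=5: INC 4 -> ACC=27
Event 19 (INT 0): INT 0 arrives: push (MAIN, PC=6), enter IRQ0 at PC=0 (depth now 1)
Event 20 (EXEC): [IRQ0] PC=0: INC 1 -> ACC=28
Event 21 (EXEC): [IRQ0] PC=1: INC 3 -> ACC=31
Event 22 (EXEC): [IRQ0] PC=2: IRET -> resume MAIN at PC=6 (depth now 0)
Event 23 (INT 0): INT 0 arrives: push (MAIN, PC=6), enter IRQ0 at PC=0 (depth now 1)
Event 24 (EXEC): [IRQ0] PC=0: INC 1 -> ACC=32
Event 25 (EXEC): [IRQ0] PC=1: INC 3 -> ACC=35
Event 26 (EXEC): [IRQ0] PC=2: IRET -> resume MAIN at PC=6 (depth now 0)
Event 27 (EXEC): [MAIN] PC=6: DEC 1 -> ACC=34
Event 28 (EXEC): [MAIN] PC=7: HALT

Answer: 34 MAIN 0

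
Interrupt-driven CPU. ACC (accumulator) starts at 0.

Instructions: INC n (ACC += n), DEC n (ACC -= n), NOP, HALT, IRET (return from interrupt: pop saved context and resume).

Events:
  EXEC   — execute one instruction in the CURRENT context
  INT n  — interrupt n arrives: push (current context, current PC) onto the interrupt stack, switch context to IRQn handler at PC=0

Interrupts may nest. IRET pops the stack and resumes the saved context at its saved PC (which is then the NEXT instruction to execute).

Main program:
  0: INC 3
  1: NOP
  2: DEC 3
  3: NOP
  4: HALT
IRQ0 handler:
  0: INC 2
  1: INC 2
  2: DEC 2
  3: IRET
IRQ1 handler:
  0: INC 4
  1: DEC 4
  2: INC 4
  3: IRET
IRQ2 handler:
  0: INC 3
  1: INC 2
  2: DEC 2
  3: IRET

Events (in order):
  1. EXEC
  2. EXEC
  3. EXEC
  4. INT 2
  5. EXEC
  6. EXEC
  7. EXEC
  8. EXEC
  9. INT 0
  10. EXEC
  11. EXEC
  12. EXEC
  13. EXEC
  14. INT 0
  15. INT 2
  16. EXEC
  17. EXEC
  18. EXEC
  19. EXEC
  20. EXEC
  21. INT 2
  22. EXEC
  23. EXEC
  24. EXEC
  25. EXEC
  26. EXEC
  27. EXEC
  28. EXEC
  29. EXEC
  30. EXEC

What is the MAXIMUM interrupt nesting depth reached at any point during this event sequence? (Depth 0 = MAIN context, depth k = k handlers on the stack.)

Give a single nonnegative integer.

Event 1 (EXEC): [MAIN] PC=0: INC 3 -> ACC=3 [depth=0]
Event 2 (EXEC): [MAIN] PC=1: NOP [depth=0]
Event 3 (EXEC): [MAIN] PC=2: DEC 3 -> ACC=0 [depth=0]
Event 4 (INT 2): INT 2 arrives: push (MAIN, PC=3), enter IRQ2 at PC=0 (depth now 1) [depth=1]
Event 5 (EXEC): [IRQ2] PC=0: INC 3 -> ACC=3 [depth=1]
Event 6 (EXEC): [IRQ2] PC=1: INC 2 -> ACC=5 [depth=1]
Event 7 (EXEC): [IRQ2] PC=2: DEC 2 -> ACC=3 [depth=1]
Event 8 (EXEC): [IRQ2] PC=3: IRET -> resume MAIN at PC=3 (depth now 0) [depth=0]
Event 9 (INT 0): INT 0 arrives: push (MAIN, PC=3), enter IRQ0 at PC=0 (depth now 1) [depth=1]
Event 10 (EXEC): [IRQ0] PC=0: INC 2 -> ACC=5 [depth=1]
Event 11 (EXEC): [IRQ0] PC=1: INC 2 -> ACC=7 [depth=1]
Event 12 (EXEC): [IRQ0] PC=2: DEC 2 -> ACC=5 [depth=1]
Event 13 (EXEC): [IRQ0] PC=3: IRET -> resume MAIN at PC=3 (depth now 0) [depth=0]
Event 14 (INT 0): INT 0 arrives: push (MAIN, PC=3), enter IRQ0 at PC=0 (depth now 1) [depth=1]
Event 15 (INT 2): INT 2 arrives: push (IRQ0, PC=0), enter IRQ2 at PC=0 (depth now 2) [depth=2]
Event 16 (EXEC): [IRQ2] PC=0: INC 3 -> ACC=8 [depth=2]
Event 17 (EXEC): [IRQ2] PC=1: INC 2 -> ACC=10 [depth=2]
Event 18 (EXEC): [IRQ2] PC=2: DEC 2 -> ACC=8 [depth=2]
Event 19 (EXEC): [IRQ2] PC=3: IRET -> resume IRQ0 at PC=0 (depth now 1) [depth=1]
Event 20 (EXEC): [IRQ0] PC=0: INC 2 -> ACC=10 [depth=1]
Event 21 (INT 2): INT 2 arrives: push (IRQ0, PC=1), enter IRQ2 at PC=0 (depth now 2) [depth=2]
Event 22 (EXEC): [IRQ2] PC=0: INC 3 -> ACC=13 [depth=2]
Event 23 (EXEC): [IRQ2] PC=1: INC 2 -> ACC=15 [depth=2]
Event 24 (EXEC): [IRQ2] PC=2: DEC 2 -> ACC=13 [depth=2]
Event 25 (EXEC): [IRQ2] PC=3: IRET -> resume IRQ0 at PC=1 (depth now 1) [depth=1]
Event 26 (EXEC): [IRQ0] PC=1: INC 2 -> ACC=15 [depth=1]
Event 27 (EXEC): [IRQ0] PC=2: DEC 2 -> ACC=13 [depth=1]
Event 28 (EXEC): [IRQ0] PC=3: IRET -> resume MAIN at PC=3 (depth now 0) [depth=0]
Event 29 (EXEC): [MAIN] PC=3: NOP [depth=0]
Event 30 (EXEC): [MAIN] PC=4: HALT [depth=0]
Max depth observed: 2

Answer: 2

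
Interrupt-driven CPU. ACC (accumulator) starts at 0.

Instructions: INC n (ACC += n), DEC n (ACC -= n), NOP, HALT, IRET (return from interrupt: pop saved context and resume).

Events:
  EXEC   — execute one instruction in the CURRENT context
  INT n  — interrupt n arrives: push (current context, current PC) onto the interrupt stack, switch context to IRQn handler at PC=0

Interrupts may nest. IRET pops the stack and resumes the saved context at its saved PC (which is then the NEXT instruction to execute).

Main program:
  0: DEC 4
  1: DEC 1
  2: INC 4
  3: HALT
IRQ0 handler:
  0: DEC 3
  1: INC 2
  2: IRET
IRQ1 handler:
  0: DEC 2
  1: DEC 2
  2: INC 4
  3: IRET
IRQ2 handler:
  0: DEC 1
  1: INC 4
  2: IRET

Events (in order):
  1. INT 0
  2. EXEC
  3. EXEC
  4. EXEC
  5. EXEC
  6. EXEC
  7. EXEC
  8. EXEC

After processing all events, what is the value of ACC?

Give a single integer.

Event 1 (INT 0): INT 0 arrives: push (MAIN, PC=0), enter IRQ0 at PC=0 (depth now 1)
Event 2 (EXEC): [IRQ0] PC=0: DEC 3 -> ACC=-3
Event 3 (EXEC): [IRQ0] PC=1: INC 2 -> ACC=-1
Event 4 (EXEC): [IRQ0] PC=2: IRET -> resume MAIN at PC=0 (depth now 0)
Event 5 (EXEC): [MAIN] PC=0: DEC 4 -> ACC=-5
Event 6 (EXEC): [MAIN] PC=1: DEC 1 -> ACC=-6
Event 7 (EXEC): [MAIN] PC=2: INC 4 -> ACC=-2
Event 8 (EXEC): [MAIN] PC=3: HALT

Answer: -2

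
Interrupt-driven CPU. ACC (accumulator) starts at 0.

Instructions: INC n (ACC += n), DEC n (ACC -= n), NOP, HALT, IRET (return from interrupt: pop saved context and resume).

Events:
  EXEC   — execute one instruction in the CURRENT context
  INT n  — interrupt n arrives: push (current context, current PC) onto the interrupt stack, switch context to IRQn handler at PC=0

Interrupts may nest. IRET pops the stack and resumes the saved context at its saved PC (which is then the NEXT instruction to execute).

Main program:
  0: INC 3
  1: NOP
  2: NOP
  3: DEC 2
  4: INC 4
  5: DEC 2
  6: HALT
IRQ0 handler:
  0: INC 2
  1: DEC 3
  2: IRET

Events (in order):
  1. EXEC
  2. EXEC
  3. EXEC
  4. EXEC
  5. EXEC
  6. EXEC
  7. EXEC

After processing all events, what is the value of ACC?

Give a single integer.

Event 1 (EXEC): [MAIN] PC=0: INC 3 -> ACC=3
Event 2 (EXEC): [MAIN] PC=1: NOP
Event 3 (EXEC): [MAIN] PC=2: NOP
Event 4 (EXEC): [MAIN] PC=3: DEC 2 -> ACC=1
Event 5 (EXEC): [MAIN] PC=4: INC 4 -> ACC=5
Event 6 (EXEC): [MAIN] PC=5: DEC 2 -> ACC=3
Event 7 (EXEC): [MAIN] PC=6: HALT

Answer: 3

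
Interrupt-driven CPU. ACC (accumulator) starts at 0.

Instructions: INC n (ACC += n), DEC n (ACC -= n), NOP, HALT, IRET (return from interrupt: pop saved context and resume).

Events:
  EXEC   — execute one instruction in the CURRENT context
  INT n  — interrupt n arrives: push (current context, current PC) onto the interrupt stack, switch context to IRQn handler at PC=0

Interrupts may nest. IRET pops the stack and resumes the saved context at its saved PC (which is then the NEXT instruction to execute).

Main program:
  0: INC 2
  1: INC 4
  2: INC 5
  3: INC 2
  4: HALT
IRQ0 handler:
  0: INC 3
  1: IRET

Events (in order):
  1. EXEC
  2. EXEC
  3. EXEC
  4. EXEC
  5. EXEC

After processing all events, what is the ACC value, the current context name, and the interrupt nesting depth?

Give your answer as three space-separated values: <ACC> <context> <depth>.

Event 1 (EXEC): [MAIN] PC=0: INC 2 -> ACC=2
Event 2 (EXEC): [MAIN] PC=1: INC 4 -> ACC=6
Event 3 (EXEC): [MAIN] PC=2: INC 5 -> ACC=11
Event 4 (EXEC): [MAIN] PC=3: INC 2 -> ACC=13
Event 5 (EXEC): [MAIN] PC=4: HALT

Answer: 13 MAIN 0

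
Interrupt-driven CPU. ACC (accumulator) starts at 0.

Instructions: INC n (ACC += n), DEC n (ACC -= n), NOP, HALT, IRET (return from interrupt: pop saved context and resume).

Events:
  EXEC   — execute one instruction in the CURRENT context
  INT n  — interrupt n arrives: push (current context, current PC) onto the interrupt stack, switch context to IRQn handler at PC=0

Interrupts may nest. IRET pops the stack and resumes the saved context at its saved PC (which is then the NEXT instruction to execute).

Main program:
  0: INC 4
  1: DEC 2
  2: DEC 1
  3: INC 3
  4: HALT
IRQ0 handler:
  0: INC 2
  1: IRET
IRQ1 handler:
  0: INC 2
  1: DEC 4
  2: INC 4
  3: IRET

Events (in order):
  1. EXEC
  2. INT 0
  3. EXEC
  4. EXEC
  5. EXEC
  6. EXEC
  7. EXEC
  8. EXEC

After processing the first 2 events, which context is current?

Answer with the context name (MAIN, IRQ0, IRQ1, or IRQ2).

Answer: IRQ0

Derivation:
Event 1 (EXEC): [MAIN] PC=0: INC 4 -> ACC=4
Event 2 (INT 0): INT 0 arrives: push (MAIN, PC=1), enter IRQ0 at PC=0 (depth now 1)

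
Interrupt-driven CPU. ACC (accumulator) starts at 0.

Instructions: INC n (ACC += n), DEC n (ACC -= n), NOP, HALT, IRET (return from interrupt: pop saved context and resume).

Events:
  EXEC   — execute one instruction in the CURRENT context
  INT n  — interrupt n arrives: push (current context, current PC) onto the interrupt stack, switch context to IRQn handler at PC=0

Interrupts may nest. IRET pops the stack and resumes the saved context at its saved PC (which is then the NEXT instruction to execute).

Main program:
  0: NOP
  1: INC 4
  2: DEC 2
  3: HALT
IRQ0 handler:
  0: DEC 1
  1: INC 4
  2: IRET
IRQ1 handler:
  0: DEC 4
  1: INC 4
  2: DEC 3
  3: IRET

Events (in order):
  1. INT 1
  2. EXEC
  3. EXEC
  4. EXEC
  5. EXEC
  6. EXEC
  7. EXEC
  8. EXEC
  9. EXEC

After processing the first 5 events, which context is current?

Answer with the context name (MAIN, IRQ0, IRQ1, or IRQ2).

Answer: MAIN

Derivation:
Event 1 (INT 1): INT 1 arrives: push (MAIN, PC=0), enter IRQ1 at PC=0 (depth now 1)
Event 2 (EXEC): [IRQ1] PC=0: DEC 4 -> ACC=-4
Event 3 (EXEC): [IRQ1] PC=1: INC 4 -> ACC=0
Event 4 (EXEC): [IRQ1] PC=2: DEC 3 -> ACC=-3
Event 5 (EXEC): [IRQ1] PC=3: IRET -> resume MAIN at PC=0 (depth now 0)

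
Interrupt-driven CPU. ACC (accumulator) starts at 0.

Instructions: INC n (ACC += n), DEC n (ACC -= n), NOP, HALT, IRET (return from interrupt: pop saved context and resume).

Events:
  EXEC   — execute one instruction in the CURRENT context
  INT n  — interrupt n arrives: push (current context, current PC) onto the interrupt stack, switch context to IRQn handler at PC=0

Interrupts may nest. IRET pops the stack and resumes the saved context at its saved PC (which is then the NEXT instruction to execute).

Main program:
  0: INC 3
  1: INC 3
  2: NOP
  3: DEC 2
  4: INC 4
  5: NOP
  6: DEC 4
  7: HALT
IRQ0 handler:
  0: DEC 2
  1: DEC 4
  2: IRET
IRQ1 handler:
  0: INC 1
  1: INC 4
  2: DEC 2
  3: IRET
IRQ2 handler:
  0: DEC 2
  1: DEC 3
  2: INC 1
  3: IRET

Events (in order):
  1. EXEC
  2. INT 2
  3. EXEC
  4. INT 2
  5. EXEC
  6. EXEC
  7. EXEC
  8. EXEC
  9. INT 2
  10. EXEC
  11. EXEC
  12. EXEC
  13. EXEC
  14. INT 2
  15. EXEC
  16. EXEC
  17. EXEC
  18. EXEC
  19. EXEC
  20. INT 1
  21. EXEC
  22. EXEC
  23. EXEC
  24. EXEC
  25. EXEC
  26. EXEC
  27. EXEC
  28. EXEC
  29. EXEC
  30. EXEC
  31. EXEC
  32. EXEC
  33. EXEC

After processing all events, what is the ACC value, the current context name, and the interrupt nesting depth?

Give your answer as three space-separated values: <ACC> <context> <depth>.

Answer: -9 MAIN 0

Derivation:
Event 1 (EXEC): [MAIN] PC=0: INC 3 -> ACC=3
Event 2 (INT 2): INT 2 arrives: push (MAIN, PC=1), enter IRQ2 at PC=0 (depth now 1)
Event 3 (EXEC): [IRQ2] PC=0: DEC 2 -> ACC=1
Event 4 (INT 2): INT 2 arrives: push (IRQ2, PC=1), enter IRQ2 at PC=0 (depth now 2)
Event 5 (EXEC): [IRQ2] PC=0: DEC 2 -> ACC=-1
Event 6 (EXEC): [IRQ2] PC=1: DEC 3 -> ACC=-4
Event 7 (EXEC): [IRQ2] PC=2: INC 1 -> ACC=-3
Event 8 (EXEC): [IRQ2] PC=3: IRET -> resume IRQ2 at PC=1 (depth now 1)
Event 9 (INT 2): INT 2 arrives: push (IRQ2, PC=1), enter IRQ2 at PC=0 (depth now 2)
Event 10 (EXEC): [IRQ2] PC=0: DEC 2 -> ACC=-5
Event 11 (EXEC): [IRQ2] PC=1: DEC 3 -> ACC=-8
Event 12 (EXEC): [IRQ2] PC=2: INC 1 -> ACC=-7
Event 13 (EXEC): [IRQ2] PC=3: IRET -> resume IRQ2 at PC=1 (depth now 1)
Event 14 (INT 2): INT 2 arrives: push (IRQ2, PC=1), enter IRQ2 at PC=0 (depth now 2)
Event 15 (EXEC): [IRQ2] PC=0: DEC 2 -> ACC=-9
Event 16 (EXEC): [IRQ2] PC=1: DEC 3 -> ACC=-12
Event 17 (EXEC): [IRQ2] PC=2: INC 1 -> ACC=-11
Event 18 (EXEC): [IRQ2] PC=3: IRET -> resume IRQ2 at PC=1 (depth now 1)
Event 19 (EXEC): [IRQ2] PC=1: DEC 3 -> ACC=-14
Event 20 (INT 1): INT 1 arrives: push (IRQ2, PC=2), enter IRQ1 at PC=0 (depth now 2)
Event 21 (EXEC): [IRQ1] PC=0: INC 1 -> ACC=-13
Event 22 (EXEC): [IRQ1] PC=1: INC 4 -> ACC=-9
Event 23 (EXEC): [IRQ1] PC=2: DEC 2 -> ACC=-11
Event 24 (EXEC): [IRQ1] PC=3: IRET -> resume IRQ2 at PC=2 (depth now 1)
Event 25 (EXEC): [IRQ2] PC=2: INC 1 -> ACC=-10
Event 26 (EXEC): [IRQ2] PC=3: IRET -> resume MAIN at PC=1 (depth now 0)
Event 27 (EXEC): [MAIN] PC=1: INC 3 -> ACC=-7
Event 28 (EXEC): [MAIN] PC=2: NOP
Event 29 (EXEC): [MAIN] PC=3: DEC 2 -> ACC=-9
Event 30 (EXEC): [MAIN] PC=4: INC 4 -> ACC=-5
Event 31 (EXEC): [MAIN] PC=5: NOP
Event 32 (EXEC): [MAIN] PC=6: DEC 4 -> ACC=-9
Event 33 (EXEC): [MAIN] PC=7: HALT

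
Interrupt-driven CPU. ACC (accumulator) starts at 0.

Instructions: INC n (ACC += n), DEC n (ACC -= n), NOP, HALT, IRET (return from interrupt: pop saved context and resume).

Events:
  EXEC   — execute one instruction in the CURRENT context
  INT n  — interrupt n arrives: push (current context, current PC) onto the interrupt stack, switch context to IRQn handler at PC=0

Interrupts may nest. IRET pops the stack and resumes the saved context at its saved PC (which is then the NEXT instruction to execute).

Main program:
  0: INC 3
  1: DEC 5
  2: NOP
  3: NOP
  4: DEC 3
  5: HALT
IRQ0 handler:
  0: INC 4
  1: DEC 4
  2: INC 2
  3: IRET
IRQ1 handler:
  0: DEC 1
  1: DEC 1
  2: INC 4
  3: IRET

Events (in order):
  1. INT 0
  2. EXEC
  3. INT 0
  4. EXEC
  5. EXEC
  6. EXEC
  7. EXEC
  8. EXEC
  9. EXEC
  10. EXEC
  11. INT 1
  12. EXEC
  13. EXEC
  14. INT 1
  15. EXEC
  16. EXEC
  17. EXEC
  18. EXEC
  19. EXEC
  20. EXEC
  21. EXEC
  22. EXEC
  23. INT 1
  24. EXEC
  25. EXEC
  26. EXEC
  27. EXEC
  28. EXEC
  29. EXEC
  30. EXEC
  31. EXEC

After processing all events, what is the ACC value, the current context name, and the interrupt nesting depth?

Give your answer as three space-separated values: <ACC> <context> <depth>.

Answer: 5 MAIN 0

Derivation:
Event 1 (INT 0): INT 0 arrives: push (MAIN, PC=0), enter IRQ0 at PC=0 (depth now 1)
Event 2 (EXEC): [IRQ0] PC=0: INC 4 -> ACC=4
Event 3 (INT 0): INT 0 arrives: push (IRQ0, PC=1), enter IRQ0 at PC=0 (depth now 2)
Event 4 (EXEC): [IRQ0] PC=0: INC 4 -> ACC=8
Event 5 (EXEC): [IRQ0] PC=1: DEC 4 -> ACC=4
Event 6 (EXEC): [IRQ0] PC=2: INC 2 -> ACC=6
Event 7 (EXEC): [IRQ0] PC=3: IRET -> resume IRQ0 at PC=1 (depth now 1)
Event 8 (EXEC): [IRQ0] PC=1: DEC 4 -> ACC=2
Event 9 (EXEC): [IRQ0] PC=2: INC 2 -> ACC=4
Event 10 (EXEC): [IRQ0] PC=3: IRET -> resume MAIN at PC=0 (depth now 0)
Event 11 (INT 1): INT 1 arrives: push (MAIN, PC=0), enter IRQ1 at PC=0 (depth now 1)
Event 12 (EXEC): [IRQ1] PC=0: DEC 1 -> ACC=3
Event 13 (EXEC): [IRQ1] PC=1: DEC 1 -> ACC=2
Event 14 (INT 1): INT 1 arrives: push (IRQ1, PC=2), enter IRQ1 at PC=0 (depth now 2)
Event 15 (EXEC): [IRQ1] PC=0: DEC 1 -> ACC=1
Event 16 (EXEC): [IRQ1] PC=1: DEC 1 -> ACC=0
Event 17 (EXEC): [IRQ1] PC=2: INC 4 -> ACC=4
Event 18 (EXEC): [IRQ1] PC=3: IRET -> resume IRQ1 at PC=2 (depth now 1)
Event 19 (EXEC): [IRQ1] PC=2: INC 4 -> ACC=8
Event 20 (EXEC): [IRQ1] PC=3: IRET -> resume MAIN at PC=0 (depth now 0)
Event 21 (EXEC): [MAIN] PC=0: INC 3 -> ACC=11
Event 22 (EXEC): [MAIN] PC=1: DEC 5 -> ACC=6
Event 23 (INT 1): INT 1 arrives: push (MAIN, PC=2), enter IRQ1 at PC=0 (depth now 1)
Event 24 (EXEC): [IRQ1] PC=0: DEC 1 -> ACC=5
Event 25 (EXEC): [IRQ1] PC=1: DEC 1 -> ACC=4
Event 26 (EXEC): [IRQ1] PC=2: INC 4 -> ACC=8
Event 27 (EXEC): [IRQ1] PC=3: IRET -> resume MAIN at PC=2 (depth now 0)
Event 28 (EXEC): [MAIN] PC=2: NOP
Event 29 (EXEC): [MAIN] PC=3: NOP
Event 30 (EXEC): [MAIN] PC=4: DEC 3 -> ACC=5
Event 31 (EXEC): [MAIN] PC=5: HALT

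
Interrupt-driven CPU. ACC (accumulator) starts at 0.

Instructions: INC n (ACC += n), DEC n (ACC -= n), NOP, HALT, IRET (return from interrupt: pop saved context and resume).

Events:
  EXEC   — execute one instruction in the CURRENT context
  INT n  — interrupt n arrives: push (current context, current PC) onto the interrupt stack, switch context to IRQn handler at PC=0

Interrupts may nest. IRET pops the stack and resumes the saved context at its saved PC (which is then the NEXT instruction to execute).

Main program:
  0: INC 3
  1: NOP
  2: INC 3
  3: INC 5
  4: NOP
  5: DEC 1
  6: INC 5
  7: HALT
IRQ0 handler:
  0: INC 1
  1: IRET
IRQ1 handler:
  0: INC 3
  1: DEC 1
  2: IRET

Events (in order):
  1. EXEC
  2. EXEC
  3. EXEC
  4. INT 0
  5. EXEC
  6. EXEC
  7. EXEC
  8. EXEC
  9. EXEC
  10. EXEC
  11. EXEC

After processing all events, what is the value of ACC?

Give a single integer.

Event 1 (EXEC): [MAIN] PC=0: INC 3 -> ACC=3
Event 2 (EXEC): [MAIN] PC=1: NOP
Event 3 (EXEC): [MAIN] PC=2: INC 3 -> ACC=6
Event 4 (INT 0): INT 0 arrives: push (MAIN, PC=3), enter IRQ0 at PC=0 (depth now 1)
Event 5 (EXEC): [IRQ0] PC=0: INC 1 -> ACC=7
Event 6 (EXEC): [IRQ0] PC=1: IRET -> resume MAIN at PC=3 (depth now 0)
Event 7 (EXEC): [MAIN] PC=3: INC 5 -> ACC=12
Event 8 (EXEC): [MAIN] PC=4: NOP
Event 9 (EXEC): [MAIN] PC=5: DEC 1 -> ACC=11
Event 10 (EXEC): [MAIN] PC=6: INC 5 -> ACC=16
Event 11 (EXEC): [MAIN] PC=7: HALT

Answer: 16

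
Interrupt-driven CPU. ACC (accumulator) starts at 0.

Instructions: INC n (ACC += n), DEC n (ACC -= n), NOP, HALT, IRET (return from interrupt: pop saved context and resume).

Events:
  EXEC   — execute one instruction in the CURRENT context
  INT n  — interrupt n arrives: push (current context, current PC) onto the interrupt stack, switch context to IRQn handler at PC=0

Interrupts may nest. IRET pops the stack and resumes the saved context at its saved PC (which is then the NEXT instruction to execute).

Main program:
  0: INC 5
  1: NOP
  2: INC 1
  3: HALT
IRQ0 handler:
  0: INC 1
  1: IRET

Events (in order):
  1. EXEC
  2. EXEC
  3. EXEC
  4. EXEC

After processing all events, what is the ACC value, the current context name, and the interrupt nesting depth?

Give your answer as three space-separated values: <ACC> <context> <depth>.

Event 1 (EXEC): [MAIN] PC=0: INC 5 -> ACC=5
Event 2 (EXEC): [MAIN] PC=1: NOP
Event 3 (EXEC): [MAIN] PC=2: INC 1 -> ACC=6
Event 4 (EXEC): [MAIN] PC=3: HALT

Answer: 6 MAIN 0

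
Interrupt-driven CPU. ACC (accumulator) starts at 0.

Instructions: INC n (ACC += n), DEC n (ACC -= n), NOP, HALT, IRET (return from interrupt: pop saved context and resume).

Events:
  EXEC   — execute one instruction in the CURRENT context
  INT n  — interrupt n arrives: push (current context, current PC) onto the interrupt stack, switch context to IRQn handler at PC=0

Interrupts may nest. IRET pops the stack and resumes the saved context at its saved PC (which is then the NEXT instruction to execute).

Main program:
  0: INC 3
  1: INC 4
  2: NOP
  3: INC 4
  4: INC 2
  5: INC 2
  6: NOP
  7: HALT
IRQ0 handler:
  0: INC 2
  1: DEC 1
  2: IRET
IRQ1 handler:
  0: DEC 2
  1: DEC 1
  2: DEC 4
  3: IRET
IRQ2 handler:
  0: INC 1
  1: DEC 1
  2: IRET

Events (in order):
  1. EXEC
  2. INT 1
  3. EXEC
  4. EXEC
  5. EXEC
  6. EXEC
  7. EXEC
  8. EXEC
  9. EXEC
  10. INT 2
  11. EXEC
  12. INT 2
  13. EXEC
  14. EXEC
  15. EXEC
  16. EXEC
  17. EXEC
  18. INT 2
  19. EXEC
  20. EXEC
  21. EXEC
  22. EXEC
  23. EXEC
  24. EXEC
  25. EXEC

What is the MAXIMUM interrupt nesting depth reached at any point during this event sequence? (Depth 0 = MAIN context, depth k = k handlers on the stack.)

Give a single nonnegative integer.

Answer: 2

Derivation:
Event 1 (EXEC): [MAIN] PC=0: INC 3 -> ACC=3 [depth=0]
Event 2 (INT 1): INT 1 arrives: push (MAIN, PC=1), enter IRQ1 at PC=0 (depth now 1) [depth=1]
Event 3 (EXEC): [IRQ1] PC=0: DEC 2 -> ACC=1 [depth=1]
Event 4 (EXEC): [IRQ1] PC=1: DEC 1 -> ACC=0 [depth=1]
Event 5 (EXEC): [IRQ1] PC=2: DEC 4 -> ACC=-4 [depth=1]
Event 6 (EXEC): [IRQ1] PC=3: IRET -> resume MAIN at PC=1 (depth now 0) [depth=0]
Event 7 (EXEC): [MAIN] PC=1: INC 4 -> ACC=0 [depth=0]
Event 8 (EXEC): [MAIN] PC=2: NOP [depth=0]
Event 9 (EXEC): [MAIN] PC=3: INC 4 -> ACC=4 [depth=0]
Event 10 (INT 2): INT 2 arrives: push (MAIN, PC=4), enter IRQ2 at PC=0 (depth now 1) [depth=1]
Event 11 (EXEC): [IRQ2] PC=0: INC 1 -> ACC=5 [depth=1]
Event 12 (INT 2): INT 2 arrives: push (IRQ2, PC=1), enter IRQ2 at PC=0 (depth now 2) [depth=2]
Event 13 (EXEC): [IRQ2] PC=0: INC 1 -> ACC=6 [depth=2]
Event 14 (EXEC): [IRQ2] PC=1: DEC 1 -> ACC=5 [depth=2]
Event 15 (EXEC): [IRQ2] PC=2: IRET -> resume IRQ2 at PC=1 (depth now 1) [depth=1]
Event 16 (EXEC): [IRQ2] PC=1: DEC 1 -> ACC=4 [depth=1]
Event 17 (EXEC): [IRQ2] PC=2: IRET -> resume MAIN at PC=4 (depth now 0) [depth=0]
Event 18 (INT 2): INT 2 arrives: push (MAIN, PC=4), enter IRQ2 at PC=0 (depth now 1) [depth=1]
Event 19 (EXEC): [IRQ2] PC=0: INC 1 -> ACC=5 [depth=1]
Event 20 (EXEC): [IRQ2] PC=1: DEC 1 -> ACC=4 [depth=1]
Event 21 (EXEC): [IRQ2] PC=2: IRET -> resume MAIN at PC=4 (depth now 0) [depth=0]
Event 22 (EXEC): [MAIN] PC=4: INC 2 -> ACC=6 [depth=0]
Event 23 (EXEC): [MAIN] PC=5: INC 2 -> ACC=8 [depth=0]
Event 24 (EXEC): [MAIN] PC=6: NOP [depth=0]
Event 25 (EXEC): [MAIN] PC=7: HALT [depth=0]
Max depth observed: 2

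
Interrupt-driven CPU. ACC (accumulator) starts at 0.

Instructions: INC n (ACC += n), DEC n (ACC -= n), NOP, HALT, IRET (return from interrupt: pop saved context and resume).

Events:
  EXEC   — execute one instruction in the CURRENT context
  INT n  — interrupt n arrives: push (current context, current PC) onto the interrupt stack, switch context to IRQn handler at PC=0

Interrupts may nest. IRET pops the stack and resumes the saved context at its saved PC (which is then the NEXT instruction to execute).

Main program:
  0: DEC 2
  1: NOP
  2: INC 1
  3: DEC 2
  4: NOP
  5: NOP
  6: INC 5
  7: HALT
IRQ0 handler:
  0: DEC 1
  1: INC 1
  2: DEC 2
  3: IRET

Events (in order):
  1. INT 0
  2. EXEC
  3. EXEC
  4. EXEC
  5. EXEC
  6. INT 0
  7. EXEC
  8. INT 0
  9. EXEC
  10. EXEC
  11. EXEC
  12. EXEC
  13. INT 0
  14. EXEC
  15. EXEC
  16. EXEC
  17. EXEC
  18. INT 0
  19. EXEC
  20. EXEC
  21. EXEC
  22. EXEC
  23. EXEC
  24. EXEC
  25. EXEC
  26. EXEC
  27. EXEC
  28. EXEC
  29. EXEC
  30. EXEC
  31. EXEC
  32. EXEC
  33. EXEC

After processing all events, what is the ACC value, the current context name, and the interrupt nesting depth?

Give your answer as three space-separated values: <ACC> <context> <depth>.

Answer: -8 MAIN 0

Derivation:
Event 1 (INT 0): INT 0 arrives: push (MAIN, PC=0), enter IRQ0 at PC=0 (depth now 1)
Event 2 (EXEC): [IRQ0] PC=0: DEC 1 -> ACC=-1
Event 3 (EXEC): [IRQ0] PC=1: INC 1 -> ACC=0
Event 4 (EXEC): [IRQ0] PC=2: DEC 2 -> ACC=-2
Event 5 (EXEC): [IRQ0] PC=3: IRET -> resume MAIN at PC=0 (depth now 0)
Event 6 (INT 0): INT 0 arrives: push (MAIN, PC=0), enter IRQ0 at PC=0 (depth now 1)
Event 7 (EXEC): [IRQ0] PC=0: DEC 1 -> ACC=-3
Event 8 (INT 0): INT 0 arrives: push (IRQ0, PC=1), enter IRQ0 at PC=0 (depth now 2)
Event 9 (EXEC): [IRQ0] PC=0: DEC 1 -> ACC=-4
Event 10 (EXEC): [IRQ0] PC=1: INC 1 -> ACC=-3
Event 11 (EXEC): [IRQ0] PC=2: DEC 2 -> ACC=-5
Event 12 (EXEC): [IRQ0] PC=3: IRET -> resume IRQ0 at PC=1 (depth now 1)
Event 13 (INT 0): INT 0 arrives: push (IRQ0, PC=1), enter IRQ0 at PC=0 (depth now 2)
Event 14 (EXEC): [IRQ0] PC=0: DEC 1 -> ACC=-6
Event 15 (EXEC): [IRQ0] PC=1: INC 1 -> ACC=-5
Event 16 (EXEC): [IRQ0] PC=2: DEC 2 -> ACC=-7
Event 17 (EXEC): [IRQ0] PC=3: IRET -> resume IRQ0 at PC=1 (depth now 1)
Event 18 (INT 0): INT 0 arrives: push (IRQ0, PC=1), enter IRQ0 at PC=0 (depth now 2)
Event 19 (EXEC): [IRQ0] PC=0: DEC 1 -> ACC=-8
Event 20 (EXEC): [IRQ0] PC=1: INC 1 -> ACC=-7
Event 21 (EXEC): [IRQ0] PC=2: DEC 2 -> ACC=-9
Event 22 (EXEC): [IRQ0] PC=3: IRET -> resume IRQ0 at PC=1 (depth now 1)
Event 23 (EXEC): [IRQ0] PC=1: INC 1 -> ACC=-8
Event 24 (EXEC): [IRQ0] PC=2: DEC 2 -> ACC=-10
Event 25 (EXEC): [IRQ0] PC=3: IRET -> resume MAIN at PC=0 (depth now 0)
Event 26 (EXEC): [MAIN] PC=0: DEC 2 -> ACC=-12
Event 27 (EXEC): [MAIN] PC=1: NOP
Event 28 (EXEC): [MAIN] PC=2: INC 1 -> ACC=-11
Event 29 (EXEC): [MAIN] PC=3: DEC 2 -> ACC=-13
Event 30 (EXEC): [MAIN] PC=4: NOP
Event 31 (EXEC): [MAIN] PC=5: NOP
Event 32 (EXEC): [MAIN] PC=6: INC 5 -> ACC=-8
Event 33 (EXEC): [MAIN] PC=7: HALT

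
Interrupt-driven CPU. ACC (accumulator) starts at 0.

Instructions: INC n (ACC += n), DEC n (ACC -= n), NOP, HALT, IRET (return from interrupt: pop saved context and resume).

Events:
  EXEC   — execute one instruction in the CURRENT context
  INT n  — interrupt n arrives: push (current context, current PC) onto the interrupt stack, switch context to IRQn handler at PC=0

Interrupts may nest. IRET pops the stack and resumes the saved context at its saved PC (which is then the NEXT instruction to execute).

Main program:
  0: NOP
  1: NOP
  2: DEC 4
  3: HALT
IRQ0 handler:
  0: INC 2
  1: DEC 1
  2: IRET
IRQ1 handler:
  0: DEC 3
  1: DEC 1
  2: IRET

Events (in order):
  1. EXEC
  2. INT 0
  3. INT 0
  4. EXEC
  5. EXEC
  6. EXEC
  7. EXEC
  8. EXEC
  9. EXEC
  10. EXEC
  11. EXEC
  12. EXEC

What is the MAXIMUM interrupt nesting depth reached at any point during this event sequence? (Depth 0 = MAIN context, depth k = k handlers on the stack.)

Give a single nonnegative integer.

Answer: 2

Derivation:
Event 1 (EXEC): [MAIN] PC=0: NOP [depth=0]
Event 2 (INT 0): INT 0 arrives: push (MAIN, PC=1), enter IRQ0 at PC=0 (depth now 1) [depth=1]
Event 3 (INT 0): INT 0 arrives: push (IRQ0, PC=0), enter IRQ0 at PC=0 (depth now 2) [depth=2]
Event 4 (EXEC): [IRQ0] PC=0: INC 2 -> ACC=2 [depth=2]
Event 5 (EXEC): [IRQ0] PC=1: DEC 1 -> ACC=1 [depth=2]
Event 6 (EXEC): [IRQ0] PC=2: IRET -> resume IRQ0 at PC=0 (depth now 1) [depth=1]
Event 7 (EXEC): [IRQ0] PC=0: INC 2 -> ACC=3 [depth=1]
Event 8 (EXEC): [IRQ0] PC=1: DEC 1 -> ACC=2 [depth=1]
Event 9 (EXEC): [IRQ0] PC=2: IRET -> resume MAIN at PC=1 (depth now 0) [depth=0]
Event 10 (EXEC): [MAIN] PC=1: NOP [depth=0]
Event 11 (EXEC): [MAIN] PC=2: DEC 4 -> ACC=-2 [depth=0]
Event 12 (EXEC): [MAIN] PC=3: HALT [depth=0]
Max depth observed: 2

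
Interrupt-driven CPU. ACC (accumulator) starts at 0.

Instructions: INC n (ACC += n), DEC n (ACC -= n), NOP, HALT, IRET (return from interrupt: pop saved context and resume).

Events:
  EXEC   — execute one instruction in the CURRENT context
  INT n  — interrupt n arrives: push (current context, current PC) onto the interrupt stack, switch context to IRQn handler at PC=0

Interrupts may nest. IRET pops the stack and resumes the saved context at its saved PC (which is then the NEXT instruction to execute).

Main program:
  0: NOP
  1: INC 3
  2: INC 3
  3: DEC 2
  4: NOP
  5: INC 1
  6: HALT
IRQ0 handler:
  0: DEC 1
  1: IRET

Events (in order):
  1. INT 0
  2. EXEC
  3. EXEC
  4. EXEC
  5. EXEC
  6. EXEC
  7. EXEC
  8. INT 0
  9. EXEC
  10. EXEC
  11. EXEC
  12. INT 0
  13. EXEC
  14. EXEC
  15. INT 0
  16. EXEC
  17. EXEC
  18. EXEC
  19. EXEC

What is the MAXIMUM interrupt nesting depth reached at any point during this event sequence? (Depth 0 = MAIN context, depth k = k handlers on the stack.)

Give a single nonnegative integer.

Answer: 1

Derivation:
Event 1 (INT 0): INT 0 arrives: push (MAIN, PC=0), enter IRQ0 at PC=0 (depth now 1) [depth=1]
Event 2 (EXEC): [IRQ0] PC=0: DEC 1 -> ACC=-1 [depth=1]
Event 3 (EXEC): [IRQ0] PC=1: IRET -> resume MAIN at PC=0 (depth now 0) [depth=0]
Event 4 (EXEC): [MAIN] PC=0: NOP [depth=0]
Event 5 (EXEC): [MAIN] PC=1: INC 3 -> ACC=2 [depth=0]
Event 6 (EXEC): [MAIN] PC=2: INC 3 -> ACC=5 [depth=0]
Event 7 (EXEC): [MAIN] PC=3: DEC 2 -> ACC=3 [depth=0]
Event 8 (INT 0): INT 0 arrives: push (MAIN, PC=4), enter IRQ0 at PC=0 (depth now 1) [depth=1]
Event 9 (EXEC): [IRQ0] PC=0: DEC 1 -> ACC=2 [depth=1]
Event 10 (EXEC): [IRQ0] PC=1: IRET -> resume MAIN at PC=4 (depth now 0) [depth=0]
Event 11 (EXEC): [MAIN] PC=4: NOP [depth=0]
Event 12 (INT 0): INT 0 arrives: push (MAIN, PC=5), enter IRQ0 at PC=0 (depth now 1) [depth=1]
Event 13 (EXEC): [IRQ0] PC=0: DEC 1 -> ACC=1 [depth=1]
Event 14 (EXEC): [IRQ0] PC=1: IRET -> resume MAIN at PC=5 (depth now 0) [depth=0]
Event 15 (INT 0): INT 0 arrives: push (MAIN, PC=5), enter IRQ0 at PC=0 (depth now 1) [depth=1]
Event 16 (EXEC): [IRQ0] PC=0: DEC 1 -> ACC=0 [depth=1]
Event 17 (EXEC): [IRQ0] PC=1: IRET -> resume MAIN at PC=5 (depth now 0) [depth=0]
Event 18 (EXEC): [MAIN] PC=5: INC 1 -> ACC=1 [depth=0]
Event 19 (EXEC): [MAIN] PC=6: HALT [depth=0]
Max depth observed: 1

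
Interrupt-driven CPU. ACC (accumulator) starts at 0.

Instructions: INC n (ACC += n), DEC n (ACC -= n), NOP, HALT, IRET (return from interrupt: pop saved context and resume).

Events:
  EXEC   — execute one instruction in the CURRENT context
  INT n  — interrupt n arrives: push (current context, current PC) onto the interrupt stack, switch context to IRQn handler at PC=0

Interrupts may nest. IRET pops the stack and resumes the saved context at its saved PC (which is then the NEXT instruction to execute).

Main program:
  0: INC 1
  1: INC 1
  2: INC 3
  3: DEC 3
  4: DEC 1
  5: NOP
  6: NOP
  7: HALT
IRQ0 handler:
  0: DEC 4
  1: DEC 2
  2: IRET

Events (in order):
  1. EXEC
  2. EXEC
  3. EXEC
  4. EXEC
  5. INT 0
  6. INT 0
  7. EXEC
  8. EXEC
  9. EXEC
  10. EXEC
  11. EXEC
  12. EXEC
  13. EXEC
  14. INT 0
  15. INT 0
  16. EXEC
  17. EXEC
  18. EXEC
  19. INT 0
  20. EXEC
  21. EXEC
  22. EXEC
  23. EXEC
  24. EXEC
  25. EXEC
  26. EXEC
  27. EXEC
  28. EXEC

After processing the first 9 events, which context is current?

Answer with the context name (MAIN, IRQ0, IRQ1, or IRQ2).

Answer: IRQ0

Derivation:
Event 1 (EXEC): [MAIN] PC=0: INC 1 -> ACC=1
Event 2 (EXEC): [MAIN] PC=1: INC 1 -> ACC=2
Event 3 (EXEC): [MAIN] PC=2: INC 3 -> ACC=5
Event 4 (EXEC): [MAIN] PC=3: DEC 3 -> ACC=2
Event 5 (INT 0): INT 0 arrives: push (MAIN, PC=4), enter IRQ0 at PC=0 (depth now 1)
Event 6 (INT 0): INT 0 arrives: push (IRQ0, PC=0), enter IRQ0 at PC=0 (depth now 2)
Event 7 (EXEC): [IRQ0] PC=0: DEC 4 -> ACC=-2
Event 8 (EXEC): [IRQ0] PC=1: DEC 2 -> ACC=-4
Event 9 (EXEC): [IRQ0] PC=2: IRET -> resume IRQ0 at PC=0 (depth now 1)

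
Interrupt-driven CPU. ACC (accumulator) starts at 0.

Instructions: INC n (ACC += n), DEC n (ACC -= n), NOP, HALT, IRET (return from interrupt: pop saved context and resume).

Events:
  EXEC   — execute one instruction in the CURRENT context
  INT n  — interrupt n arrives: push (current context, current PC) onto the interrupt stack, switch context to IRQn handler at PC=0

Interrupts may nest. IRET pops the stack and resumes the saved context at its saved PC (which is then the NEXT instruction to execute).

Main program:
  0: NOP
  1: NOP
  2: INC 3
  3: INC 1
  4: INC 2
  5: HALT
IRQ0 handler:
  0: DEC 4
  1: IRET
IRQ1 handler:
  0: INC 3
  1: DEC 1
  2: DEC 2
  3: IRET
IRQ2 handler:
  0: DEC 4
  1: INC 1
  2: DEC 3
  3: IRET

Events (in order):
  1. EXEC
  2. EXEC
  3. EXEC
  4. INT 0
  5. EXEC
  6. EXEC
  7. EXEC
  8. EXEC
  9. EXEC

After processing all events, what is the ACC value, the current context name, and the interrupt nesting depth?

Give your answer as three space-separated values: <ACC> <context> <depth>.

Event 1 (EXEC): [MAIN] PC=0: NOP
Event 2 (EXEC): [MAIN] PC=1: NOP
Event 3 (EXEC): [MAIN] PC=2: INC 3 -> ACC=3
Event 4 (INT 0): INT 0 arrives: push (MAIN, PC=3), enter IRQ0 at PC=0 (depth now 1)
Event 5 (EXEC): [IRQ0] PC=0: DEC 4 -> ACC=-1
Event 6 (EXEC): [IRQ0] PC=1: IRET -> resume MAIN at PC=3 (depth now 0)
Event 7 (EXEC): [MAIN] PC=3: INC 1 -> ACC=0
Event 8 (EXEC): [MAIN] PC=4: INC 2 -> ACC=2
Event 9 (EXEC): [MAIN] PC=5: HALT

Answer: 2 MAIN 0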